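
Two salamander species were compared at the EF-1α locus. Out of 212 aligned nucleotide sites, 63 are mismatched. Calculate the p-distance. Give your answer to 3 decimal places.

0.297

p = 63/212 = 0.297169… ≈ 0.297 (to 3 d.p.).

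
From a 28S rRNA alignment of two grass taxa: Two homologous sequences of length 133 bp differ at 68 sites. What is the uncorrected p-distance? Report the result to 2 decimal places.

p = 68/133 = 0.511278… ≈ 0.51 (to 2 d.p.).

0.51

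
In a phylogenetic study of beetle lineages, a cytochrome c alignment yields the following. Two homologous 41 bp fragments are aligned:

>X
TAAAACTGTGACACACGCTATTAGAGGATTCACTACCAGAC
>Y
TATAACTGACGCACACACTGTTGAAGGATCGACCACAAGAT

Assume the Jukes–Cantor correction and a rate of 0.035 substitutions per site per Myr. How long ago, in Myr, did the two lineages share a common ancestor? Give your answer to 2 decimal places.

5.89

The sequences differ at 13 of 41 sites, so p = 13/41 ≈ 0.317073.
d = −(3/4) ln(1 − 4p/3) = −0.75 ln(1 − 0.422764) = −0.75 ln(0.577236)
  = −0.75 × (-0.549504) = 0.412128 substitutions/site.
Under a molecular clock d = 2μt, so t = d/(2μ) = 0.412128 / (2 × 0.035) = 5.89 Myr.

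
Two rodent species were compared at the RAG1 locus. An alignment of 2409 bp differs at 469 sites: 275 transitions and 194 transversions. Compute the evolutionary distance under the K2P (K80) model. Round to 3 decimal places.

0.229

P = 275/2409 ≈ 0.114155 and Q = 194/2409 ≈ 0.080531.
Under the Kimura two-parameter model, d = −½ ln(1 − 2P − Q) − ¼ ln(1 − 2Q).
1 − 2P − Q = 0.691159, giving −½ ln(0.691159) = 0.184693.
1 − 2Q = 0.838938, giving −¼ ln(0.838938) = 0.043905.
d = 0.184693 + 0.043905 = 0.228598.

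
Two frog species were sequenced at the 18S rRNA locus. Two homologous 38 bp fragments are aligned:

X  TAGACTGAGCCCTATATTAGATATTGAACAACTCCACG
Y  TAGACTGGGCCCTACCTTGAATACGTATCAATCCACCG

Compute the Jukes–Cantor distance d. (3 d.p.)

0.457

The sequences differ at 13 of 38 sites, so p = 13/38 ≈ 0.342105.
d = −(3/4) ln(1 − 4p/3) = −0.75 ln(1 − 0.45614) = −0.75 ln(0.54386)
  = −0.75 × (-0.609063) = 0.456797 substitutions/site.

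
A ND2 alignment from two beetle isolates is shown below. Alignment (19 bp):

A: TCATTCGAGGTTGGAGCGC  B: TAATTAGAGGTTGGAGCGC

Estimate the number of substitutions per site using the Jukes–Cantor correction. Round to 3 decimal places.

0.113

The sequences differ at 2 of 19 sites (2, 6), so p = 2/19 ≈ 0.105263.
d = −(3/4) ln(1 − 4p/3) = −0.75 ln(1 − 0.140351) = −0.75 ln(0.859649)
  = −0.75 × (-0.151231) = 0.113423 substitutions/site.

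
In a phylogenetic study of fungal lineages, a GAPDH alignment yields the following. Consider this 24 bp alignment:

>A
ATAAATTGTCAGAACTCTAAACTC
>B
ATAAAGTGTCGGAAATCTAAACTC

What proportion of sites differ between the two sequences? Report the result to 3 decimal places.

0.125

The sequences differ at 3 of 24 positions (sites 6, 11, 15).
p = 3/24 = 0.125.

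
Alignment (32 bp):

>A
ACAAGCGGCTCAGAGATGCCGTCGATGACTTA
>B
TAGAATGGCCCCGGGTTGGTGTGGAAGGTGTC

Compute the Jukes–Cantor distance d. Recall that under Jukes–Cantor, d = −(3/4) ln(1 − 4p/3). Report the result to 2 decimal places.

0.92

The sequences differ at 17 of 32 sites, so p = 17/32 = 0.53125.
d = −(3/4) ln(1 − 4p/3) = −0.75 ln(1 − 0.708333) = −0.75 ln(0.291667)
  = −0.75 × (-1.232143) = 0.924107 substitutions/site.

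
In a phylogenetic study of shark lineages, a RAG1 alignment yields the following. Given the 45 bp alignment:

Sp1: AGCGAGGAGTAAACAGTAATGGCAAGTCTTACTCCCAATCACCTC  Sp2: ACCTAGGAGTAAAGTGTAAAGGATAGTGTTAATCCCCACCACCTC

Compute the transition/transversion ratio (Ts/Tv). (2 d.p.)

Transitions are A↔G and C↔T; transversions are all other mismatches.
Transitions: 1. Transversions: 10.
R = 1/10 = 0.10.

0.10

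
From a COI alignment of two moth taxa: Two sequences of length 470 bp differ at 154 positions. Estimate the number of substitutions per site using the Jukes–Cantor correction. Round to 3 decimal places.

0.431

p = 154/470 ≈ 0.32766.
d = −(3/4) ln(1 − 4p/3) = −0.75 ln(1 − 0.43688) = −0.75 ln(0.56312)
  = −0.75 × (-0.574263) = 0.430697 substitutions/site.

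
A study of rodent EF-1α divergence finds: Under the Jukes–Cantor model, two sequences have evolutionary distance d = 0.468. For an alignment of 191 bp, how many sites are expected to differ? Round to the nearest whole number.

66

Invert JC69: p = (3/4)(1 − e^(−4d/3)) = 0.75 × (1 − e^(-0.624)) = 0.75 × (1 − 0.535797) = 0.348152.
Expected differing sites = pL ≈ 0.348152 × 191 = 66.497032 ≈ 66.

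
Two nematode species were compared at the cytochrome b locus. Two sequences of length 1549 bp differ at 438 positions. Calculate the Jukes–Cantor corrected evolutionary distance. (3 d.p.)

0.355

p = 438/1549 ≈ 0.282763.
d = −(3/4) ln(1 − 4p/3) = −0.75 ln(1 − 0.377017) = −0.75 ln(0.622983)
  = −0.75 × (-0.473236) = 0.354927 substitutions/site.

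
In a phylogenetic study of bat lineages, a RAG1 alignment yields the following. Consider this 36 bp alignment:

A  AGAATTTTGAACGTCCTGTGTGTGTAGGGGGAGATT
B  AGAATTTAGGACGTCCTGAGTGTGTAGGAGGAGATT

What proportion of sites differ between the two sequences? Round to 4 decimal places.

The sequences differ at 4 of 36 positions (sites 8, 10, 19, 29).
p = 4/36 = 0.111111… ≈ 0.1111 (to 4 d.p.).

0.1111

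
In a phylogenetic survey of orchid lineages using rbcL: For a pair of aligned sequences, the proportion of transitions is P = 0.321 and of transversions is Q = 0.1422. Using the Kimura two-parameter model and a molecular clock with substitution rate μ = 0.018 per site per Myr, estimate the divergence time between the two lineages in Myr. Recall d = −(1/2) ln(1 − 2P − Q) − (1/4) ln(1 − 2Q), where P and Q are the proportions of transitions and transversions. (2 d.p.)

Under the Kimura two-parameter model, d = −½ ln(1 − 2P − Q) − ¼ ln(1 − 2Q).
1 − 2P − Q = 0.2158, giving −½ ln(0.2158) = 0.766702.
1 − 2Q = 0.7156, giving −¼ ln(0.7156) = 0.083658.
d = 0.766702 + 0.083658 = 0.850360.
Under a molecular clock d = 2μt, so t = d/(2μ) = 0.850360 / (2 × 0.018) = 23.62 Myr.

23.62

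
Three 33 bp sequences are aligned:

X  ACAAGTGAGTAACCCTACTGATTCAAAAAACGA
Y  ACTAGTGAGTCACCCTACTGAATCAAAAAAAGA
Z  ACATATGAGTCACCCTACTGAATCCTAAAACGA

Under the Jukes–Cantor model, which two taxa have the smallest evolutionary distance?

X–Y: 4/33 differ, p = 0.121, d = 0.132.
X–Z: 6/33 differ, p = 0.182, d = 0.208.
Y–Z: 6/33 differ, p = 0.182, d = 0.208.
The smallest distance is between X and Y.

X and Y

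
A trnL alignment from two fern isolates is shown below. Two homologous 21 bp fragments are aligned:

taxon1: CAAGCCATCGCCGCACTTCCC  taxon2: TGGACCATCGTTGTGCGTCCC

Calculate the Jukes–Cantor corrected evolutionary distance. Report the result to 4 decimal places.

0.6355

The sequences differ at 9 of 21 sites (1, 2, 3, 4, 11, 12, 14, 15, 17), so p = 9/21 ≈ 0.428571.
d = −(3/4) ln(1 − 4p/3) = −0.75 ln(1 − 0.571428) = −0.75 ln(0.428572)
  = −0.75 × (-0.847297) = 0.635473 substitutions/site.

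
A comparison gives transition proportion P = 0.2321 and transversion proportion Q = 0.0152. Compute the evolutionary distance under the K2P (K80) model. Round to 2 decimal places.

Under the Kimura two-parameter model, d = −½ ln(1 − 2P − Q) − ¼ ln(1 − 2Q).
1 − 2P − Q = 0.5206, giving −½ ln(0.5206) = 0.326387.
1 − 2Q = 0.9696, giving −¼ ln(0.9696) = 0.007718.
d = 0.326387 + 0.007718 = 0.334105.

0.33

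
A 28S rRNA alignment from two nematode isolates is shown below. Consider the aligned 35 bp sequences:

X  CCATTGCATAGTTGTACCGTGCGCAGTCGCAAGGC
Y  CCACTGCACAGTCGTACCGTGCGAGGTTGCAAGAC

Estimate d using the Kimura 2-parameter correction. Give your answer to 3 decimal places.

Of 35 sites, 6 differences are transitions and 1 are transversions, so P = 6/35 ≈ 0.171429 and Q = 1/35 ≈ 0.028571.
Under the Kimura two-parameter model, d = −½ ln(1 − 2P − Q) − ¼ ln(1 − 2Q).
1 − 2P − Q = 0.628571, giving −½ ln(0.628571) = 0.232153.
1 − 2Q = 0.942858, giving −¼ ln(0.942858) = 0.014710.
d = 0.232153 + 0.014710 = 0.246863.

0.247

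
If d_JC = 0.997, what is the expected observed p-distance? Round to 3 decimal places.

0.552

p = (3/4)(1 − e^(−4d/3)) = 0.75 × (1 − e^(-1.329333)) = 0.75 × (1 − 0.264654) = 0.551510.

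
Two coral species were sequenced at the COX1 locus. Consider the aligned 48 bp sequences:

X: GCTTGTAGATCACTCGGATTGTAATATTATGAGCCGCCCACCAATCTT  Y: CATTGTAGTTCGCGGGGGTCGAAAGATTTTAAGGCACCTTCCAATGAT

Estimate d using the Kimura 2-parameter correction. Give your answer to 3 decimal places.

0.520

Of 48 sites, 6 differences are transitions and 12 are transversions, so P = 6/48 = 0.125 and Q = 12/48 = 0.25.
Under the Kimura two-parameter model, d = −½ ln(1 − 2P − Q) − ¼ ln(1 − 2Q).
1 − 2P − Q = 0.5, giving −½ ln(0.5) = 0.346574.
1 − 2Q = 0.5, giving −¼ ln(0.5) = 0.173287.
d = 0.346574 + 0.173287 = 0.519861.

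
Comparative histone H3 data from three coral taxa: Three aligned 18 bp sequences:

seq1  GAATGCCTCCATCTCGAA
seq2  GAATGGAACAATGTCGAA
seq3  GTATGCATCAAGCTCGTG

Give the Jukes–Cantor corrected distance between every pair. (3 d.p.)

d(seq1,seq2) = 0.347, d(seq1,seq3) = 0.441, d(seq2,seq3) = 0.548

seq1–seq2: 5/18 sites differ → p ≈ 0.277778, d = −0.75 ln(1 − 0.370371) = 0.346968 ≈ 0.347.
seq1–seq3: 6/18 sites differ → p ≈ 0.333333, d = −0.75 ln(1 − 0.444444) = 0.440839 ≈ 0.441.
seq2–seq3: 7/18 sites differ → p ≈ 0.388889, d = −0.75 ln(1 − 0.518519) = 0.548166 ≈ 0.548.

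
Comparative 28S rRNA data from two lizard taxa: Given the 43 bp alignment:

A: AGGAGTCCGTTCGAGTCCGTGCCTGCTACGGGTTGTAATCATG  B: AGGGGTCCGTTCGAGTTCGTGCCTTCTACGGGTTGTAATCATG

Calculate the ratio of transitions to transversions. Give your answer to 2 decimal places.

Transitions are A↔G and C↔T; transversions are all other mismatches.
Transitions: 2. Transversions: 1.
R = 2/1 = 2.00.

2.00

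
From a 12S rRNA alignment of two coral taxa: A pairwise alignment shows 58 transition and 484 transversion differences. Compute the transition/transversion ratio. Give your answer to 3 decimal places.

0.120

R = 58/484 = 0.119834… ≈ 0.120 (to 3 d.p.).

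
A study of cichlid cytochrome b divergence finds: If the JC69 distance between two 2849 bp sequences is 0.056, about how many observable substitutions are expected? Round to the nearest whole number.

Invert JC69: p = (3/4)(1 − e^(−4d/3)) = 0.75 × (1 − e^(-0.074667)) = 0.75 × (1 − 0.928052) = 0.053961.
Expected differing sites = pL ≈ 0.053961 × 2849 = 153.734889 ≈ 154.

154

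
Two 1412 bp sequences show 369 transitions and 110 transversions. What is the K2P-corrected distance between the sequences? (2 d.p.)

0.50

P = 369/1412 ≈ 0.261331 and Q = 110/1412 ≈ 0.077904.
Under the Kimura two-parameter model, d = −½ ln(1 − 2P − Q) − ¼ ln(1 − 2Q).
1 − 2P − Q = 0.399434, giving −½ ln(0.399434) = 0.458853.
1 − 2Q = 0.844192, giving −¼ ln(0.844192) = 0.042344.
d = 0.458853 + 0.042344 = 0.501197.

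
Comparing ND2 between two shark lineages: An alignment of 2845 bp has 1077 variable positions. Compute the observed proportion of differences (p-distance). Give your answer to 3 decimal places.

0.379

p = 1077/2845 = 0.378558… ≈ 0.379 (to 3 d.p.).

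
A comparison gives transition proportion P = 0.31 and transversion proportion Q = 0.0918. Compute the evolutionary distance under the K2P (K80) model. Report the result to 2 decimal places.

Under the Kimura two-parameter model, d = −½ ln(1 − 2P − Q) − ¼ ln(1 − 2Q).
1 − 2P − Q = 0.2882, giving −½ ln(0.2882) = 0.622050.
1 − 2Q = 0.8164, giving −¼ ln(0.8164) = 0.050713.
d = 0.622050 + 0.050713 = 0.672763.

0.67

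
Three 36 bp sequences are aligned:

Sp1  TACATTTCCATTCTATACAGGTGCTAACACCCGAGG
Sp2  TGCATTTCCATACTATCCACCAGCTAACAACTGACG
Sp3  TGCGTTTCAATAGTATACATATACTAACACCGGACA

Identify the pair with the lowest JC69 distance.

Sp1–Sp2: 9/36 differ, p = 0.250, d = 0.304.
Sp1–Sp3: 11/36 differ, p = 0.306, d = 0.392.
Sp2–Sp3: 11/36 differ, p = 0.306, d = 0.392.
The smallest distance is between Sp1 and Sp2.

Sp1 and Sp2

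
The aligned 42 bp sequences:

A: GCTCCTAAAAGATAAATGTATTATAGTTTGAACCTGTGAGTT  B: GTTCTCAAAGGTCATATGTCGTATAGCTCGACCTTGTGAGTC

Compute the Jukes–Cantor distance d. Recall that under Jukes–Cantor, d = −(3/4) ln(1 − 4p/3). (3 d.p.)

The sequences differ at 14 of 42 sites, so p = 14/42 ≈ 0.333333.
d = −(3/4) ln(1 − 4p/3) = −0.75 ln(1 − 0.444444) = −0.75 ln(0.555556)
  = −0.75 × (-0.587786) = 0.440840 substitutions/site.

0.441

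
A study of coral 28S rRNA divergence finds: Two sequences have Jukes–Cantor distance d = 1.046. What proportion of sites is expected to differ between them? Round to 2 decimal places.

0.56

p = (3/4)(1 − e^(−4d/3)) = 0.75 × (1 − e^(-1.394667)) = 0.75 × (1 − 0.247916) = 0.564063.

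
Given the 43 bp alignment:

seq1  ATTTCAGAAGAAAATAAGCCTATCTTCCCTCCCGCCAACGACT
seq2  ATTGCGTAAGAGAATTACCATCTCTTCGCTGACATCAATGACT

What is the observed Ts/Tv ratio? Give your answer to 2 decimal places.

Transitions are A↔G and C↔T; transversions are all other mismatches.
Transitions: 5. Transversions: 9.
R = 5/9 = 0.555555… ≈ 0.56 (to 2 d.p.).

0.56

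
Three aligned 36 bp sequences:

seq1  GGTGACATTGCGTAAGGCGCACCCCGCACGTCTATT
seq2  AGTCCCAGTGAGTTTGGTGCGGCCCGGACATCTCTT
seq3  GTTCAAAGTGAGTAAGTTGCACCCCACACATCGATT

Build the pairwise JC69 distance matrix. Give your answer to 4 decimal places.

d(seq1,seq2) = 0.4926, d(seq1,seq3) = 0.3470, d(seq2,seq3) = 0.4926

seq1–seq2: 13/36 sites differ → p ≈ 0.361111, d = −0.75 ln(1 − 0.481481) = 0.492584 ≈ 0.4926.
seq1–seq3: 10/36 sites differ → p ≈ 0.277778, d = −0.75 ln(1 − 0.370371) = 0.346968 ≈ 0.3470.
seq2–seq3: 13/36 sites differ → p ≈ 0.361111, d = −0.75 ln(1 − 0.481481) = 0.492584 ≈ 0.4926.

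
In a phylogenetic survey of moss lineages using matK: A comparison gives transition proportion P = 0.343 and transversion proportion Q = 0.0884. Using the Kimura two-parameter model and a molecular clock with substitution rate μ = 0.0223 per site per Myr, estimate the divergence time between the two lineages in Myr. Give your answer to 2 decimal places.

17.78

Under the Kimura two-parameter model, d = −½ ln(1 − 2P − Q) − ¼ ln(1 − 2Q).
1 − 2P − Q = 0.2256, giving −½ ln(0.2256) = 0.744496.
1 − 2Q = 0.8232, giving −¼ ln(0.8232) = 0.048639.
d = 0.744496 + 0.048639 = 0.793135.
Under a molecular clock d = 2μt, so t = d/(2μ) = 0.793135 / (2 × 0.0223) = 17.78 Myr.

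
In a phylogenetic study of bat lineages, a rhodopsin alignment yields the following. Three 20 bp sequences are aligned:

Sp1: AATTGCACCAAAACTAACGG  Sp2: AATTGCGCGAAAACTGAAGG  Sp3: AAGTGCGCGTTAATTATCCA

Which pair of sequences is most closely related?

Sp1 and Sp2

Sp1–Sp2: 4/20 differ, p = 0.200, d = 0.233.
Sp1–Sp3: 9/20 differ, p = 0.450, d = 0.687.
Sp2–Sp3: 9/20 differ, p = 0.450, d = 0.687.
The smallest distance is between Sp1 and Sp2.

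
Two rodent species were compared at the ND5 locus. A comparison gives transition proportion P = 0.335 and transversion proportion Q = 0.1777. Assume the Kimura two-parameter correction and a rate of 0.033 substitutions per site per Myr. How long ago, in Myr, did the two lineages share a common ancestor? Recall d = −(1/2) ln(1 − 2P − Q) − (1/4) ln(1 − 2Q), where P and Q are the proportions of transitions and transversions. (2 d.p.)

Under the Kimura two-parameter model, d = −½ ln(1 − 2P − Q) − ¼ ln(1 − 2Q).
1 − 2P − Q = 0.1523, giving −½ ln(0.1523) = 0.940952.
1 − 2Q = 0.6446, giving −¼ ln(0.6446) = 0.109781.
d = 0.940952 + 0.109781 = 1.050733.
Under a molecular clock d = 2μt, so t = d/(2μ) = 1.050733 / (2 × 0.033) = 15.92 Myr.

15.92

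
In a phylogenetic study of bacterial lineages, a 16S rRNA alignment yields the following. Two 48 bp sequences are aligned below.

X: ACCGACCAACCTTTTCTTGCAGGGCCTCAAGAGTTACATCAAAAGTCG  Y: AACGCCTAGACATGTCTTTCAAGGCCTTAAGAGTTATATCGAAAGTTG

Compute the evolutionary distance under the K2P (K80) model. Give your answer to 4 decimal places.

Of 48 sites, 7 differences are transitions and 6 are transversions, so P = 7/48 ≈ 0.145833 and Q = 6/48 = 0.125.
Under the Kimura two-parameter model, d = −½ ln(1 − 2P − Q) − ¼ ln(1 − 2Q).
1 − 2P − Q = 0.583334, giving −½ ln(0.583334) = 0.269498.
1 − 2Q = 0.75, giving −¼ ln(0.75) = 0.071921.
d = 0.269498 + 0.071921 = 0.341419.

0.3414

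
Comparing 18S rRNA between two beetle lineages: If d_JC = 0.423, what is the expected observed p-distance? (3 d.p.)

p = (3/4)(1 − e^(−4d/3)) = 0.75 × (1 − e^(-0.564)) = 0.75 × (1 − 0.568929) = 0.323303.

0.323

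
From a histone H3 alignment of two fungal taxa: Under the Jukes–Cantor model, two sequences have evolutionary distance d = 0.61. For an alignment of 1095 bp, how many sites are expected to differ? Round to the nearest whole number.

Invert JC69: p = (3/4)(1 − e^(−4d/3)) = 0.75 × (1 − e^(-0.813333)) = 0.75 × (1 − 0.443378) = 0.417467.
Expected differing sites = pL ≈ 0.417467 × 1095 = 457.126365 ≈ 457.

457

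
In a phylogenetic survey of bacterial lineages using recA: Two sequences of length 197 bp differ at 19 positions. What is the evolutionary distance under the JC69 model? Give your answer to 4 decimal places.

0.1032

p = 19/197 ≈ 0.096447.
d = −(3/4) ln(1 − 4p/3) = −0.75 ln(1 − 0.128596) = −0.75 ln(0.871404)
  = −0.75 × (-0.137650) = 0.103238 substitutions/site.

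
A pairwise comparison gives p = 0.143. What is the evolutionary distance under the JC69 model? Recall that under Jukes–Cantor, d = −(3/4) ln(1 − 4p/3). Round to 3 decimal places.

d = −(3/4) ln(1 − 4p/3) = −0.75 ln(1 − 0.190667) = −0.75 ln(0.809333)
  = −0.75 × (-0.211545) = 0.158659 substitutions/site.

0.159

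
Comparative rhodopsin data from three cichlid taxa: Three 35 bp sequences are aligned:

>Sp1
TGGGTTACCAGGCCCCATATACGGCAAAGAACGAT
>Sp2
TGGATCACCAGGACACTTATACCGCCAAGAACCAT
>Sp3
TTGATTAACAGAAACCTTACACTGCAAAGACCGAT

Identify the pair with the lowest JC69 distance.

Sp1 and Sp2

Sp1–Sp2: 8/35 differ, p = 0.229, d = 0.273.
Sp1–Sp3: 10/35 differ, p = 0.286, d = 0.360.
Sp2–Sp3: 11/35 differ, p = 0.314, d = 0.407.
The smallest distance is between Sp1 and Sp2.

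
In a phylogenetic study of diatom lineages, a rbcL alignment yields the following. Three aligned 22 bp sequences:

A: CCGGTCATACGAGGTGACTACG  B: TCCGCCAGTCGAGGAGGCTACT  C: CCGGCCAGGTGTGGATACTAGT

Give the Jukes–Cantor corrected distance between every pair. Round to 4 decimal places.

A–B: 8/22 sites differ → p ≈ 0.363636, d = −0.75 ln(1 − 0.484848) = 0.497470 ≈ 0.4975.
A–C: 9/22 sites differ → p ≈ 0.409091, d = −0.75 ln(1 − 0.545455) = 0.591344 ≈ 0.5913.
B–C: 8/22 sites differ → p ≈ 0.363636, d = −0.75 ln(1 − 0.484848) = 0.497470 ≈ 0.4975.

d(A,B) = 0.4975, d(A,C) = 0.5913, d(B,C) = 0.4975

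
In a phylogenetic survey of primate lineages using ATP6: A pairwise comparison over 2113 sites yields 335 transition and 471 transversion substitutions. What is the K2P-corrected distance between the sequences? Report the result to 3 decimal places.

0.536

P = 335/2113 ≈ 0.158542 and Q = 471/2113 ≈ 0.222906.
Under the Kimura two-parameter model, d = −½ ln(1 − 2P − Q) − ¼ ln(1 − 2Q).
1 − 2P − Q = 0.46001, giving −½ ln(0.46001) = 0.388254.
1 − 2Q = 0.554188, giving −¼ ln(0.554188) = 0.147563.
d = 0.388254 + 0.147563 = 0.535817.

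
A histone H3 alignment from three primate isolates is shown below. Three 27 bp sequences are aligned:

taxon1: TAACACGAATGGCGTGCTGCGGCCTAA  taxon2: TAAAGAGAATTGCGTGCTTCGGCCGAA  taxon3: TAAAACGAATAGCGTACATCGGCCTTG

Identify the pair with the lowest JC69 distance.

taxon1 and taxon2

taxon1–taxon2: 6/27 differ, p = 0.222, d = 0.264.
taxon1–taxon3: 7/27 differ, p = 0.259, d = 0.318.
taxon2–taxon3: 8/27 differ, p = 0.296, d = 0.377.
The smallest distance is between taxon1 and taxon2.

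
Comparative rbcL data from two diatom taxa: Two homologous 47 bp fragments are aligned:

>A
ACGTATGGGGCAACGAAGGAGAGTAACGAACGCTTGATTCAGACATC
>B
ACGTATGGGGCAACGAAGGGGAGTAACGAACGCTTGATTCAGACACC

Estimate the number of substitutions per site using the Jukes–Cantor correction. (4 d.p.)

0.0438

The sequences differ at 2 of 47 sites (20, 46), so p = 2/47 ≈ 0.042553.
d = −(3/4) ln(1 − 4p/3) = −0.75 ln(1 − 0.056737) = −0.75 ln(0.943263)
  = −0.75 × (-0.058410) = 0.043808 substitutions/site.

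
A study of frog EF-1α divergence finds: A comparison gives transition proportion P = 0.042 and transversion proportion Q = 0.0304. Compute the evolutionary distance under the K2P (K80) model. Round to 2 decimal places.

0.08

Under the Kimura two-parameter model, d = −½ ln(1 − 2P − Q) − ¼ ln(1 − 2Q).
1 − 2P − Q = 0.8856, giving −½ ln(0.8856) = 0.060745.
1 − 2Q = 0.9392, giving −¼ ln(0.9392) = 0.015682.
d = 0.060745 + 0.015682 = 0.076427.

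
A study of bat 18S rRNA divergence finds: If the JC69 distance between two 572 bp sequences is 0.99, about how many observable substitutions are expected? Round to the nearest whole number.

Invert JC69: p = (3/4)(1 − e^(−4d/3)) = 0.75 × (1 − e^(-1.32)) = 0.75 × (1 − 0.267135) = 0.549649.
Expected differing sites = pL ≈ 0.549649 × 572 = 314.399228 ≈ 314.

314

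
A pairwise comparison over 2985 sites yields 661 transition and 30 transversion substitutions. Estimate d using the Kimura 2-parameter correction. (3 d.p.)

0.307

P = 661/2985 ≈ 0.221441 and Q = 30/2985 ≈ 0.01005.
Under the Kimura two-parameter model, d = −½ ln(1 − 2P − Q) − ¼ ln(1 − 2Q).
1 − 2P − Q = 0.547068, giving −½ ln(0.547068) = 0.301591.
1 − 2Q = 0.9799, giving −¼ ln(0.9799) = 0.005076.
d = 0.301591 + 0.005076 = 0.306667.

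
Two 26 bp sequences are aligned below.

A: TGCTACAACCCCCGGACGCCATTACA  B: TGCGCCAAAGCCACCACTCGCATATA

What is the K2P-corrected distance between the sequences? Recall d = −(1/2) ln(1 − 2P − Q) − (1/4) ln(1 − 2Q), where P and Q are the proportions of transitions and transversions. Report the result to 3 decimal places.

Of 26 sites, 1 differences are transitions and 11 are transversions, so P = 1/26 ≈ 0.038462 and Q = 11/26 ≈ 0.423077.
Under the Kimura two-parameter model, d = −½ ln(1 − 2P − Q) − ¼ ln(1 − 2Q).
1 − 2P − Q = 0.499999, giving −½ ln(0.499999) = 0.346575.
1 − 2Q = 0.153846, giving −¼ ln(0.153846) = 0.467951.
d = 0.346575 + 0.467951 = 0.814526.

0.815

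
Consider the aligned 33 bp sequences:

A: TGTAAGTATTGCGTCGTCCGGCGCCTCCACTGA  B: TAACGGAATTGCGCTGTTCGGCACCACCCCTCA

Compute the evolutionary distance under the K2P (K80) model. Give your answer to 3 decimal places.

0.507

Of 33 sites, 6 differences are transitions and 6 are transversions, so P = 6/33 ≈ 0.181818 and Q = 6/33 ≈ 0.181818.
Under the Kimura two-parameter model, d = −½ ln(1 − 2P − Q) − ¼ ln(1 − 2Q).
1 − 2P − Q = 0.454546, giving −½ ln(0.454546) = 0.394228.
1 − 2Q = 0.636364, giving −¼ ln(0.636364) = 0.112996.
d = 0.394228 + 0.112996 = 0.507224.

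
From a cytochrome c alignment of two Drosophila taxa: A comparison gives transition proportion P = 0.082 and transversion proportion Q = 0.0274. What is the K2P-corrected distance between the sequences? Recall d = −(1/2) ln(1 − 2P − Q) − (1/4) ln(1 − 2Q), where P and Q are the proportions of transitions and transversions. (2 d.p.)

0.12

Under the Kimura two-parameter model, d = −½ ln(1 − 2P − Q) − ¼ ln(1 − 2Q).
1 − 2P − Q = 0.8086, giving −½ ln(0.8086) = 0.106225.
1 − 2Q = 0.9452, giving −¼ ln(0.9452) = 0.014090.
d = 0.106225 + 0.014090 = 0.120315.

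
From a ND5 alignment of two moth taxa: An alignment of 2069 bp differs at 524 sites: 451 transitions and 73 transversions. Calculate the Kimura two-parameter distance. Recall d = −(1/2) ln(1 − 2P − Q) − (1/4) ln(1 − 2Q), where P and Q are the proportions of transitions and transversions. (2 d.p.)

0.34

P = 451/2069 ≈ 0.21798 and Q = 73/2069 ≈ 0.035283.
Under the Kimura two-parameter model, d = −½ ln(1 − 2P − Q) − ¼ ln(1 − 2Q).
1 − 2P − Q = 0.528757, giving −½ ln(0.528757) = 0.318613.
1 − 2Q = 0.929434, giving −¼ ln(0.929434) = 0.018295.
d = 0.318613 + 0.018295 = 0.336908.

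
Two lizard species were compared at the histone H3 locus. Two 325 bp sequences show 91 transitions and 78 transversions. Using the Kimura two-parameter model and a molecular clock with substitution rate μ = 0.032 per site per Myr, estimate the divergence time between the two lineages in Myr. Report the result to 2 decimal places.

P = 91/325 = 0.28 and Q = 78/325 = 0.24.
Under the Kimura two-parameter model, d = −½ ln(1 − 2P − Q) − ¼ ln(1 − 2Q).
1 − 2P − Q = 0.2, giving −½ ln(0.2) = 0.804719.
1 − 2Q = 0.52, giving −¼ ln(0.52) = 0.163482.
d = 0.804719 + 0.163482 = 0.968201.
Under a molecular clock d = 2μt, so t = d/(2μ) = 0.968201 / (2 × 0.032) = 15.13 Myr.

15.13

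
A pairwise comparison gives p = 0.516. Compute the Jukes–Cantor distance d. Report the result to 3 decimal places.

0.874

d = −(3/4) ln(1 − 4p/3) = −0.75 ln(1 − 0.688) = −0.75 ln(0.312)
  = −0.75 × (-1.164752) = 0.873564 substitutions/site.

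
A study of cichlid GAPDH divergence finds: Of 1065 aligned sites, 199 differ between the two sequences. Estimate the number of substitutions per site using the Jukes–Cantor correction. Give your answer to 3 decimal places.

0.215

p = 199/1065 ≈ 0.186854.
d = −(3/4) ln(1 − 4p/3) = −0.75 ln(1 − 0.249139) = −0.75 ln(0.750861)
  = −0.75 × (-0.286535) = 0.214901 substitutions/site.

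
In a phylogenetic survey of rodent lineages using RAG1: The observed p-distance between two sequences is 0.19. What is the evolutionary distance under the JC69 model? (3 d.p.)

0.219

d = −(3/4) ln(1 − 4p/3) = −0.75 ln(1 − 0.253333) = −0.75 ln(0.746667)
  = −0.75 × (-0.292136) = 0.219102 substitutions/site.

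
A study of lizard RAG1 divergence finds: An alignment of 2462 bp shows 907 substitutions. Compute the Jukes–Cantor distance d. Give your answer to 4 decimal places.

0.5068

p = 907/2462 ≈ 0.3684.
d = −(3/4) ln(1 − 4p/3) = −0.75 ln(1 − 0.4912) = −0.75 ln(0.5088)
  = −0.75 × (-0.675700) = 0.506775 substitutions/site.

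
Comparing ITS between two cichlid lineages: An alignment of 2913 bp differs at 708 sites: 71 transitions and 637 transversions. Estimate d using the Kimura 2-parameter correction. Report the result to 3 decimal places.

0.299

P = 71/2913 ≈ 0.024373 and Q = 637/2913 ≈ 0.218675.
Under the Kimura two-parameter model, d = −½ ln(1 − 2P − Q) − ¼ ln(1 − 2Q).
1 − 2P − Q = 0.732579, giving −½ ln(0.732579) = 0.155592.
1 − 2Q = 0.56265, giving −¼ ln(0.56265) = 0.143774.
d = 0.155592 + 0.143774 = 0.299366.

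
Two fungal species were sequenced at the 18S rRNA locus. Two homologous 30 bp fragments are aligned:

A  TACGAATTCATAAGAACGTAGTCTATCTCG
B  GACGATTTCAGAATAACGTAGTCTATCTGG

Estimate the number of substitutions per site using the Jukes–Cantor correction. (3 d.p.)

0.188

The sequences differ at 5 of 30 sites (1, 6, 11, 14, 29), so p = 5/30 ≈ 0.166667.
d = −(3/4) ln(1 − 4p/3) = −0.75 ln(1 − 0.222223) = −0.75 ln(0.777777)
  = −0.75 × (-0.251315) = 0.188486 substitutions/site.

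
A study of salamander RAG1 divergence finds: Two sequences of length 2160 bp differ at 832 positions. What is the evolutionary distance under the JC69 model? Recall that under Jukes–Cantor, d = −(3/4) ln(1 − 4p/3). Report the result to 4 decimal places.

p = 832/2160 ≈ 0.385185.
d = −(3/4) ln(1 − 4p/3) = −0.75 ln(1 − 0.51358) = −0.75 ln(0.48642)
  = −0.75 × (-0.720683) = 0.540512 substitutions/site.

0.5405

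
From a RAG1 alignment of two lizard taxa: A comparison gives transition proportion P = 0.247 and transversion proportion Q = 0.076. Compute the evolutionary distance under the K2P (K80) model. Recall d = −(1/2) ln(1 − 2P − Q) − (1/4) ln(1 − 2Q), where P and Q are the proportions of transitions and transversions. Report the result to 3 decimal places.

Under the Kimura two-parameter model, d = −½ ln(1 − 2P − Q) − ¼ ln(1 − 2Q).
1 − 2P − Q = 0.43, giving −½ ln(0.43) = 0.421985.
1 − 2Q = 0.848, giving −¼ ln(0.848) = 0.041219.
d = 0.421985 + 0.041219 = 0.463204.

0.463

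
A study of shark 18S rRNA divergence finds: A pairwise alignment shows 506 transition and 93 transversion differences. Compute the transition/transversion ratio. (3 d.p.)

5.441

R = 506/93 = 5.440860… ≈ 5.441 (to 3 d.p.).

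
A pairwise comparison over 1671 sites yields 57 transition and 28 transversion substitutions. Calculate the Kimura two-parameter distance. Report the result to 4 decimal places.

P = 57/1671 ≈ 0.034111 and Q = 28/1671 ≈ 0.016756.
Under the Kimura two-parameter model, d = −½ ln(1 − 2P − Q) − ¼ ln(1 − 2Q).
1 − 2P − Q = 0.915022, giving −½ ln(0.915022) = 0.044404.
1 − 2Q = 0.966488, giving −¼ ln(0.966488) = 0.008522.
d = 0.044404 + 0.008522 = 0.052926.

0.0529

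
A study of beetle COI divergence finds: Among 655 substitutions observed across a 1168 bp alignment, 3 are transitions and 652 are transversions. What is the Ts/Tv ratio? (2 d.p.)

0.00

R = 3/652 = 0.004601… ≈ 0.00 (to 2 d.p.).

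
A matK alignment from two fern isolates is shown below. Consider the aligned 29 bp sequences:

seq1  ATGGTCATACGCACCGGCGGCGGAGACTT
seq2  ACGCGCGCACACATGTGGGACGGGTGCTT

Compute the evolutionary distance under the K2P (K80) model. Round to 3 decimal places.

0.844

Of 29 sites, 8 differences are transitions and 6 are transversions, so P = 8/29 ≈ 0.275862 and Q = 6/29 ≈ 0.206897.
Under the Kimura two-parameter model, d = −½ ln(1 − 2P − Q) − ¼ ln(1 − 2Q).
1 − 2P − Q = 0.241379, giving −½ ln(0.241379) = 0.710693.
1 − 2Q = 0.586206, giving −¼ ln(0.586206) = 0.133521.
d = 0.710693 + 0.133521 = 0.844214.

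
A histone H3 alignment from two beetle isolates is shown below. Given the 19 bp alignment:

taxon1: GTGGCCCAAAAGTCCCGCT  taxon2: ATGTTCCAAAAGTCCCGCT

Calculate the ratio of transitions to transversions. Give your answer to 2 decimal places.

Transitions are A↔G and C↔T; transversions are all other mismatches.
Transitions: 2. Transversions: 1.
R = 2/1 = 2.00.

2.00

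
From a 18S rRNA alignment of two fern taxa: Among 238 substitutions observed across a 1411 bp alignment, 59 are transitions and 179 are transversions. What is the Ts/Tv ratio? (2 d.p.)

R = 59/179 = 0.329608… ≈ 0.33 (to 2 d.p.).

0.33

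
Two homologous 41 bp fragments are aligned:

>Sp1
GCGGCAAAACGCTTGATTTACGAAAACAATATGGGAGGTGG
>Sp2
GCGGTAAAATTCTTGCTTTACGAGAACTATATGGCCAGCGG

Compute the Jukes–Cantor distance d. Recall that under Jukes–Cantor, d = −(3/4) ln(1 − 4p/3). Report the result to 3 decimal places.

0.295

The sequences differ at 10 of 41 sites (5, 10, 11, 16, 24, 28, 35, 36, 37, 39), so p = 10/41 ≈ 0.243902.
d = −(3/4) ln(1 − 4p/3) = −0.75 ln(1 − 0.325203) = −0.75 ln(0.674797)
  = −0.75 × (-0.393343) = 0.295007 substitutions/site.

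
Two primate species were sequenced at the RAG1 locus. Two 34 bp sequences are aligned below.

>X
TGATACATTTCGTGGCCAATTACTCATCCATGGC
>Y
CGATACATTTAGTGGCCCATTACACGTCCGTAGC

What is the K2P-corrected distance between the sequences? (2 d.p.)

0.24

Of 34 sites, 4 differences are transitions and 3 are transversions, so P = 4/34 ≈ 0.117647 and Q = 3/34 ≈ 0.088235.
Under the Kimura two-parameter model, d = −½ ln(1 − 2P − Q) − ¼ ln(1 − 2Q).
1 − 2P − Q = 0.676471, giving −½ ln(0.676471) = 0.195433.
1 − 2Q = 0.82353, giving −¼ ln(0.82353) = 0.048539.
d = 0.195433 + 0.048539 = 0.243972.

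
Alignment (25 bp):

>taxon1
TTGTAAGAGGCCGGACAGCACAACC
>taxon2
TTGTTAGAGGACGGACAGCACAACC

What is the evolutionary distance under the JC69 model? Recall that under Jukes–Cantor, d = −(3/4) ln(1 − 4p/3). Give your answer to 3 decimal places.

0.085

The sequences differ at 2 of 25 sites (5, 11), so p = 2/25 = 0.08.
d = −(3/4) ln(1 − 4p/3) = −0.75 ln(1 − 0.106667) = −0.75 ln(0.893333)
  = −0.75 × (-0.112796) = 0.084597 substitutions/site.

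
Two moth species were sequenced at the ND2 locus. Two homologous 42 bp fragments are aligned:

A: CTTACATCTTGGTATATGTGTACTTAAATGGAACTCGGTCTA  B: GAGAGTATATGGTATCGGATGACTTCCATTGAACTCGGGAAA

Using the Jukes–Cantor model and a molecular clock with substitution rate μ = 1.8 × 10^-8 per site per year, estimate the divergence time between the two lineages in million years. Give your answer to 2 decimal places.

The sequences differ at 19 of 42 sites, so p = 19/42 ≈ 0.452381.
d = −(3/4) ln(1 − 4p/3) = −0.75 ln(1 − 0.603175) = −0.75 ln(0.396825)
  = −0.75 × (-0.924260) = 0.693195 substitutions/site.
Under a molecular clock d = 2μt, so t = d/(2μ) = 0.693195 / (2 × 1.8 × 10^-8) = 19.26 million years.

19.26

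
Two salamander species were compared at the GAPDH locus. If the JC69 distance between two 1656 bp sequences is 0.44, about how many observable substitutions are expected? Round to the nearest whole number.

551

Invert JC69: p = (3/4)(1 − e^(−4d/3)) = 0.75 × (1 − e^(-0.586667)) = 0.75 × (1 − 0.556178) = 0.332867.
Expected differing sites = pL ≈ 0.332867 × 1656 = 551.227752 ≈ 551.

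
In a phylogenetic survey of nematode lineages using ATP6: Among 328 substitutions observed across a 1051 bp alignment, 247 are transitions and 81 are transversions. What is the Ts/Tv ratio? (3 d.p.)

R = 247/81 = 3.049382… ≈ 3.049 (to 3 d.p.).

3.049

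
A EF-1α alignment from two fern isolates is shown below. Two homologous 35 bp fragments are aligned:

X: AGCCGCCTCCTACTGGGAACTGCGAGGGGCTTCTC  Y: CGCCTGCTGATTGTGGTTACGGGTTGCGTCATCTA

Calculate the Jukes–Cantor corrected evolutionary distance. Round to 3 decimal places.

The sequences differ at 17 of 35 sites, so p = 17/35 ≈ 0.485714.
d = −(3/4) ln(1 − 4p/3) = −0.75 ln(1 − 0.647619) = −0.75 ln(0.352381)
  = −0.75 × (-1.043042) = 0.782282 substitutions/site.

0.782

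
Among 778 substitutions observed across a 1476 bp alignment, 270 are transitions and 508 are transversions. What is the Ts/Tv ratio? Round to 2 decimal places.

0.53

R = 270/508 = 0.531496… ≈ 0.53 (to 2 d.p.).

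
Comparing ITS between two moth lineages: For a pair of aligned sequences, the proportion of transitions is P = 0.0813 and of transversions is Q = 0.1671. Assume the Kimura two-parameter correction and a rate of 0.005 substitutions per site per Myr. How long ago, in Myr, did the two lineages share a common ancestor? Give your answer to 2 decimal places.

Under the Kimura two-parameter model, d = −½ ln(1 − 2P − Q) − ¼ ln(1 − 2Q).
1 − 2P − Q = 0.6703, giving −½ ln(0.6703) = 0.200015.
1 − 2Q = 0.6658, giving −¼ ln(0.6658) = 0.101691.
d = 0.200015 + 0.101691 = 0.301706.
Under a molecular clock d = 2μt, so t = d/(2μ) = 0.301706 / (2 × 0.005) = 30.17 Myr.

30.17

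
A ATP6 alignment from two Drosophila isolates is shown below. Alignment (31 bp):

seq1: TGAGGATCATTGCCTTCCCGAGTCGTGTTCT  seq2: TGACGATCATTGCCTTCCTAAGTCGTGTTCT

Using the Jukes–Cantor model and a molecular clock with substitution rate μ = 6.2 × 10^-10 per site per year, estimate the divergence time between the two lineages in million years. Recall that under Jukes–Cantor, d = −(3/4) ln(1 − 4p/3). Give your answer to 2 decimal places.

83.56

The sequences differ at 3 of 31 sites (4, 19, 20), so p = 3/31 ≈ 0.096774.
d = −(3/4) ln(1 − 4p/3) = −0.75 ln(1 − 0.129032) = −0.75 ln(0.870968)
  = −0.75 × (-0.138150) = 0.103613 substitutions/site.
Under a molecular clock d = 2μt, so t = d/(2μ) = 0.103613 / (2 × 6.2 × 10^-10) = 83.56 million years.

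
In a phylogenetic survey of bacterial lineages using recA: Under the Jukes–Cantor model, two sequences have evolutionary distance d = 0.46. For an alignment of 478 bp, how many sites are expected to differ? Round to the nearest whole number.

164

Invert JC69: p = (3/4)(1 − e^(−4d/3)) = 0.75 × (1 − e^(-0.613333)) = 0.75 × (1 − 0.541543) = 0.343843.
Expected differing sites = pL ≈ 0.343843 × 478 = 164.356954 ≈ 164.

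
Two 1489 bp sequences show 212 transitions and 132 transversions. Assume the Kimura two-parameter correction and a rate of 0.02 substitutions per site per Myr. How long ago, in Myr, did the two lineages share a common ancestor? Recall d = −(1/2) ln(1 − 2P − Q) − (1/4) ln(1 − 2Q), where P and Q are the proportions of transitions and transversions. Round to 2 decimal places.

P = 212/1489 ≈ 0.142377 and Q = 132/1489 ≈ 0.08865.
Under the Kimura two-parameter model, d = −½ ln(1 − 2P − Q) − ¼ ln(1 − 2Q).
1 − 2P − Q = 0.626596, giving −½ ln(0.626596) = 0.233727.
1 − 2Q = 0.8227, giving −¼ ln(0.8227) = 0.048791.
d = 0.233727 + 0.048791 = 0.282518.
Under a molecular clock d = 2μt, so t = d/(2μ) = 0.282518 / (2 × 0.02) = 7.06 Myr.

7.06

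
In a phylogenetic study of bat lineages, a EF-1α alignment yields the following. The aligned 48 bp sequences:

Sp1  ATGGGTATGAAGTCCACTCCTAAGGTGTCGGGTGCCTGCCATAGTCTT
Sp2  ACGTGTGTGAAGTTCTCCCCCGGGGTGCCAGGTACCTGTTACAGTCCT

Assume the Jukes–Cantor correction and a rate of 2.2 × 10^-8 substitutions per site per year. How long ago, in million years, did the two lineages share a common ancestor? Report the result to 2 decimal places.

The sequences differ at 16 of 48 sites, so p = 16/48 ≈ 0.333333.
d = −(3/4) ln(1 − 4p/3) = −0.75 ln(1 − 0.444444) = −0.75 ln(0.555556)
  = −0.75 × (-0.587786) = 0.440840 substitutions/site.
Under a molecular clock d = 2μt, so t = d/(2μ) = 0.440840 / (2 × 2.2 × 10^-8) = 10.02 million years.

10.02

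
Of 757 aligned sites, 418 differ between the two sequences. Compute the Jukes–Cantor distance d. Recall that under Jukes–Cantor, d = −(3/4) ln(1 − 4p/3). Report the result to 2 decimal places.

p = 418/757 ≈ 0.55218.
d = −(3/4) ln(1 − 4p/3) = −0.75 ln(1 − 0.73624) = −0.75 ln(0.26376)
  = −0.75 × (-1.332716) = 0.999537 substitutions/site.

1.00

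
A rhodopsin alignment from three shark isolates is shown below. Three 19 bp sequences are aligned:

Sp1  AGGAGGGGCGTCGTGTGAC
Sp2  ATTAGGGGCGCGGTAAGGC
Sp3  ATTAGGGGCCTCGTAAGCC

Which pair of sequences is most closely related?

Sp1–Sp2: 7/19 differ, p = 0.368, d = 0.507.
Sp1–Sp3: 6/19 differ, p = 0.316, d = 0.410.
Sp2–Sp3: 4/19 differ, p = 0.211, d = 0.247.
The smallest distance is between Sp2 and Sp3.

Sp2 and Sp3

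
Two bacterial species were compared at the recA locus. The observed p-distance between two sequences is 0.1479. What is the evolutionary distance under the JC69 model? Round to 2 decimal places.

0.16

d = −(3/4) ln(1 − 4p/3) = −0.75 ln(1 − 0.1972) = −0.75 ln(0.8028)
  = −0.75 × (-0.219650) = 0.164738 substitutions/site.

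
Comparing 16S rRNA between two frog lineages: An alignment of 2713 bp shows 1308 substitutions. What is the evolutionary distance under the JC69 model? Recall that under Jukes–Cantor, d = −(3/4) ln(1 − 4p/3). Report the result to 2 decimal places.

p = 1308/2713 ≈ 0.482123.
d = −(3/4) ln(1 − 4p/3) = −0.75 ln(1 − 0.642831) = −0.75 ln(0.357169)
  = −0.75 × (-1.029546) = 0.772160 substitutions/site.

0.77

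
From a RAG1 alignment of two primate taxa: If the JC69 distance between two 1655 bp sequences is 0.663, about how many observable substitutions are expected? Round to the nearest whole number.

Invert JC69: p = (3/4)(1 − e^(−4d/3)) = 0.75 × (1 − e^(-0.884)) = 0.75 × (1 − 0.413127) = 0.440155.
Expected differing sites = pL ≈ 0.440155 × 1655 = 728.456525 ≈ 728.

728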